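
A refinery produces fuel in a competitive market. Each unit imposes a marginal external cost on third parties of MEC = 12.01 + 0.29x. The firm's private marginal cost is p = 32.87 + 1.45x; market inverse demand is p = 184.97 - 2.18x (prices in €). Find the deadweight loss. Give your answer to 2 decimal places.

DWL = €74.46

Market equilibrium (private): 32.87 + 1.45x = 184.97 - 2.18x → x_m = 41.9008.
Social marginal cost = private MC + MEC = 44.88 + 1.74x.
Set SMC = demand: 44.88 + 1.74x = 184.97 - 2.18x → x* = 35.7372.
Between x* and x_m the wedge SMC − demand runs linearly from 0 to MEC(x_m), so the loss is a triangle.
DWL = ½ × 6.1636 × 24.1612 = 74.4600.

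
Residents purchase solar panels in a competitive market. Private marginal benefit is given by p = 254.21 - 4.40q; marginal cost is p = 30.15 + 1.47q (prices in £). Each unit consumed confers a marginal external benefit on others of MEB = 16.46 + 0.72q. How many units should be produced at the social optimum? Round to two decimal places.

q* = 46.70

Social marginal benefit = demand + MEB = 270.67 - 3.68q.
Set SMB = MC: 270.67 - 3.68q = 30.15 + 1.47q → q* = 46.7029.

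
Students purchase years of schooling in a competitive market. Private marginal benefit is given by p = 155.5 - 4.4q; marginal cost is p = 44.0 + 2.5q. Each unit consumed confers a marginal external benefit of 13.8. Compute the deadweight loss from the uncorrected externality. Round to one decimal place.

Market equilibrium (private): 44.0 + 2.5q = 155.5 - 4.4q → q_m = 16.1594.
Social marginal benefit = demand + MEB = 169.3 - 4.4q.
Set SMB = MC: 169.3 - 4.4q = 44.0 + 2.5q → q* = 18.1594.
The welfare-loss triangle has base |q_m − q*| and height MEB(q_m) (the vertical gap between SMB and MC is zero at q* and MEB at q_m).
DWL = ½ × 2.0000 × 13.8000 = 13.8000.

DWL = 13.8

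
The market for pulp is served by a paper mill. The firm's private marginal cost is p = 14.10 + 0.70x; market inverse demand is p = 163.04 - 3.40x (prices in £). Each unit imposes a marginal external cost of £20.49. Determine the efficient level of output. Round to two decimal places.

x* = 31.33

Social marginal cost = private MC + MEC = 34.59 + 0.70x.
Set SMC = demand: 34.59 + 0.70x = 163.04 - 3.40x → x* = 31.3293.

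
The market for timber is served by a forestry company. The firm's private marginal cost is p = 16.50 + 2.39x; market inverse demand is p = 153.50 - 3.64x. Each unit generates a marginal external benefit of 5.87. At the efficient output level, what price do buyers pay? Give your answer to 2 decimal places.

P = 67.26

Social marginal cost = private MC − MEB = 10.63 + 2.39x.
Set SMC = demand: 10.63 + 2.39x = 153.50 - 3.64x → x* = 23.6932.
Consumer price on the demand curve at x*: 153.50 − 3.64×23.6932 = 67.2568.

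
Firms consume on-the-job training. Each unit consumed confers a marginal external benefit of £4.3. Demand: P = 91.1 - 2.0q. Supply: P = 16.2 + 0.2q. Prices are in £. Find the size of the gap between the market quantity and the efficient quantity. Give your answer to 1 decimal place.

2.0 units

Market equilibrium (private): 16.2 + 0.2q = 91.1 - 2.0q → q_m = 34.0455.
Social marginal benefit = demand + MEB = 95.4 - 2.0q.
Set SMB = MC: 95.4 - 2.0q = 16.2 + 0.2q → q* = 36.0000.
Gap = |34.0455 − 36.0000| = 1.9545.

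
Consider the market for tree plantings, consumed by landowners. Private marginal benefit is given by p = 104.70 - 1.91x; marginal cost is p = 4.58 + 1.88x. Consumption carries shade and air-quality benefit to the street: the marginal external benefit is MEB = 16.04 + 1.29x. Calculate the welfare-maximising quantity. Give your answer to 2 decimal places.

Social marginal benefit = demand + MEB = 120.74 - 0.62x.
Set SMB = MC: 120.74 - 0.62x = 4.58 + 1.88x → x* = 46.4640.

x* = 46.46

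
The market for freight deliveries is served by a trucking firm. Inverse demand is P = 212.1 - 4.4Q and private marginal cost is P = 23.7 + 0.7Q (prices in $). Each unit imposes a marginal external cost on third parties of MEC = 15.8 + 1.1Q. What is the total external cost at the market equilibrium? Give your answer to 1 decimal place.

Market equilibrium (private): 23.7 + 0.7Q = 212.1 - 4.4Q → Q_m = 36.9412.
Total external cost = ∫₀^{Q_m} (15.8 + 1.1Q) dQ = 15.8×36.9412 + ½×1.1×36.9412² = 1334.2297.

$1334.2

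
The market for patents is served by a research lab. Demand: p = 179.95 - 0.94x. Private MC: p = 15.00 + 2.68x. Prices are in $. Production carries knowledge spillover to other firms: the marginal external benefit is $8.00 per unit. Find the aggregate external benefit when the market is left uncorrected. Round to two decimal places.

$364.53

Market equilibrium (private): 15.00 + 2.68x = 179.95 - 0.94x → x_m = 45.5663.
Total external benefit = MEB × x_m = 8.00 × 45.5663 = 364.5304.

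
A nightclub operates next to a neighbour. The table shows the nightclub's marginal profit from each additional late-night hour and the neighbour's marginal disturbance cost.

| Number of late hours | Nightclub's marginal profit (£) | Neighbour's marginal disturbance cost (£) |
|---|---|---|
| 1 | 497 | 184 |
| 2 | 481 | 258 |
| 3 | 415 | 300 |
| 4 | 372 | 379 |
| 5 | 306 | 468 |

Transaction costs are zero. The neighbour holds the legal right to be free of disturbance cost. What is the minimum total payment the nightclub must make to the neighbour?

Efficient level: marginal profit ≥ marginal disturbance cost through level 3, so k* = 3.
With the neighbour holding the right, the nightclub must at least compensate total damage at k*: 184 + 258 + 300 = 742.

£742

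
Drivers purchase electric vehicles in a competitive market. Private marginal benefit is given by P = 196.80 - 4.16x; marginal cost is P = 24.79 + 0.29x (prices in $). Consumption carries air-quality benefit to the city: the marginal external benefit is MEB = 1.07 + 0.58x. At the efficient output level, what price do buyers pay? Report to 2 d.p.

Social marginal benefit = demand + MEB = 197.87 - 3.58x.
Set SMB = MC: 197.87 - 3.58x = 24.79 + 0.29x → x* = 44.7235.
Consumer price on the demand curve at x*: 196.80 − 4.16×44.7235 = 10.7502.

P = $10.75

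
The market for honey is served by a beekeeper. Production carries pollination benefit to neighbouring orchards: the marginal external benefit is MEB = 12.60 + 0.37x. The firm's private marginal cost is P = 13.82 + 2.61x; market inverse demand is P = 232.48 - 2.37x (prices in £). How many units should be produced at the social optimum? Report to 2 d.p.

x* = 50.16

Social marginal cost = private MC − MEB = 1.22 + 2.24x.
Set SMC = demand: 1.22 + 2.24x = 232.48 - 2.37x → x* = 50.1649.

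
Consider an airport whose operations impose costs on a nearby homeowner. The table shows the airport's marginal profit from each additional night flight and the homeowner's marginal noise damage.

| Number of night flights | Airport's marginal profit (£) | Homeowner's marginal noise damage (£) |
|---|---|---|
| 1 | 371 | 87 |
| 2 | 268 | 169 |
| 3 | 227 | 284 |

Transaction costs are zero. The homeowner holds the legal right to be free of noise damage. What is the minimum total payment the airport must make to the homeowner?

Efficient level: marginal profit ≥ marginal noise damage through level 2, so k* = 2.
With the homeowner holding the right, the airport must at least compensate total damage at k*: 87 + 169 = 256.

£256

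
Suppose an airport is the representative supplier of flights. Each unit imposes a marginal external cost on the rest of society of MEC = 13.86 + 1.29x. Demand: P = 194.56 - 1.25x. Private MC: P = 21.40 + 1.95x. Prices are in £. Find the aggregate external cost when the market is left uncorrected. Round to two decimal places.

Market equilibrium (private): 21.40 + 1.95x = 194.56 - 1.25x → x_m = 54.1125.
Total external cost = ∫₀^{x_m} (13.86 + 1.29x) dx = 13.86×54.1125 + ½×1.29×54.1125² = 2638.6642.

£2638.66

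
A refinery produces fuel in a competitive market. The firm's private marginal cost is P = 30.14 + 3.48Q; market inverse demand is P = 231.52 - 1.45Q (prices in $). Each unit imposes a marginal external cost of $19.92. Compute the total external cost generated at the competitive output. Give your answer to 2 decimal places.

Market equilibrium (private): 30.14 + 3.48Q = 231.52 - 1.45Q → Q_m = 40.8479.
Total external cost = MEC × Q_m = 19.92 × 40.8479 = 813.6902.

$813.69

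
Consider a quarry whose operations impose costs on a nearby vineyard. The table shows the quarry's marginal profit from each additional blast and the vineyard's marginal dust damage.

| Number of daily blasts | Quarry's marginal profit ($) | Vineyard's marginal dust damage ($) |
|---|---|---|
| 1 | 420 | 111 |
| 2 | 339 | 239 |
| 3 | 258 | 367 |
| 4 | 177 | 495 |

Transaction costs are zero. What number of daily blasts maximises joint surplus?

Bargaining reaches the level where marginal profit last exceeds marginal dust damage.
That holds through level 2 (339 ≥ 239) but not at 3 (258 < 367).

2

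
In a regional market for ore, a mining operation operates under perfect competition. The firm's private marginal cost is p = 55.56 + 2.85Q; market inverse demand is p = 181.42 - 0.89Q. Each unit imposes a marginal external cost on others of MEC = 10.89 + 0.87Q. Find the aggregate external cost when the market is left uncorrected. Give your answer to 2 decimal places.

859.11

Market equilibrium (private): 55.56 + 2.85Q = 181.42 - 0.89Q → Q_m = 33.6524.
Total external cost = ∫₀^{Q_m} (10.89 + 0.87Q) dQ = 10.89×33.6524 + ½×0.87×33.6524² = 859.1052.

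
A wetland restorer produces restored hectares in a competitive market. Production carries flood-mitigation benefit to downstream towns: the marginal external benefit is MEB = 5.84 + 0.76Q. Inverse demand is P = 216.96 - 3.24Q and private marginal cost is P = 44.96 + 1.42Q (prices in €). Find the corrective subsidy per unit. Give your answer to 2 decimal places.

subsidy = €40.50 per unit

Social marginal cost = private MC − MEB = 39.12 + 0.66Q.
Set SMC = demand: 39.12 + 0.66Q = 216.96 - 3.24Q → Q* = 45.6000.
The Pigouvian subsidy equals MEB at Q*: 5.84 + 0.76×45.6000 = 40.4960.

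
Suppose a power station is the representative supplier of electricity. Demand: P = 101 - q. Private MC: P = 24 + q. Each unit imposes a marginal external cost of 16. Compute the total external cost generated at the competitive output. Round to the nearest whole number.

616

Market equilibrium (private): 24 + q = 101 - q → q_m = 38.5000.
Total external cost = MEC × q_m = 16 × 38.5000 = 616.0000.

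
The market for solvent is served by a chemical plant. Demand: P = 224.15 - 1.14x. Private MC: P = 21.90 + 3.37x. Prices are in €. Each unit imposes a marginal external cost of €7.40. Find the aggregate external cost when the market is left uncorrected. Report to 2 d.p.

Market equilibrium (private): 21.90 + 3.37x = 224.15 - 1.14x → x_m = 44.8448.
Total external cost = MEC × x_m = 7.40 × 44.8448 = 331.8515.

€331.85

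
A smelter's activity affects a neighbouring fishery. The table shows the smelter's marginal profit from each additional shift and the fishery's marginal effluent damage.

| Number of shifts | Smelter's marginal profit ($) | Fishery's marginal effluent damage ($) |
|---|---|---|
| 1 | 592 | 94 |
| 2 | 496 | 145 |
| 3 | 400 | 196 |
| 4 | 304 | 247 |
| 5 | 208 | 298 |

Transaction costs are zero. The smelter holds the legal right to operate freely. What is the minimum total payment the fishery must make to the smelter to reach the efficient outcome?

Left alone the smelter would choose level 5 (marginal profit stays positive).
Efficient level: k* = 4 (marginal profit ≥ marginal effluent damage through 4).
The fishery must at least cover the smelter's forgone profit from cutting 5→4: 208 = 208.

$208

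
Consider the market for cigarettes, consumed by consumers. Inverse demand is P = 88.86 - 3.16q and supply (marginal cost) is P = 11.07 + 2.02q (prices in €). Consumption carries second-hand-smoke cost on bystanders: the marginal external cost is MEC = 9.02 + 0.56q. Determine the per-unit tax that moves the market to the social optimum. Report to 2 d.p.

tax = €15.73 per unit

Social marginal benefit = demand − MEC = 79.84 - 3.72q.
Set SMB = MC: 79.84 - 3.72q = 11.07 + 2.02q → q* = 11.9808.
The Pigouvian tax equals MEC at q*: 9.02 + 0.56×11.9808 = 15.7292.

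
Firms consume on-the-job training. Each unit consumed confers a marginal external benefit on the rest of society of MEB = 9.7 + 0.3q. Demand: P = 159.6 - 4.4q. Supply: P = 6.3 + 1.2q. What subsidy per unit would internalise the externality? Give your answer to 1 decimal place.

subsidy = 18.9 per unit

Social marginal benefit = demand + MEB = 169.3 - 4.1q.
Set SMB = MC: 169.3 - 4.1q = 6.3 + 1.2q → q* = 30.7547.
The Pigouvian subsidy equals MEB at q*: 9.7 + 0.3×30.7547 = 18.9264.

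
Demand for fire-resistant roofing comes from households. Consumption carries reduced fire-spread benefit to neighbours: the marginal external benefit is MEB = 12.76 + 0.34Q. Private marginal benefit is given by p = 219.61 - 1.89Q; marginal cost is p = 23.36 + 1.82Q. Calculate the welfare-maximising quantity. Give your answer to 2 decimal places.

Social marginal benefit = demand + MEB = 232.37 - 1.55Q.
Set SMB = MC: 232.37 - 1.55Q = 23.36 + 1.82Q → Q* = 62.0208.

Q* = 62.02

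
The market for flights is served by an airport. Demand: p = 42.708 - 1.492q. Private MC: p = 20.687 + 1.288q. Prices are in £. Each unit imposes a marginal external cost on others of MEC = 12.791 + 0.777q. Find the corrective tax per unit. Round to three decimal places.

tax = £14.807 per unit

Social marginal cost = private MC + MEC = 33.478 + 2.065q.
Set SMC = demand: 33.478 + 2.065q = 42.708 - 1.492q → q* = 2.5949.
The Pigouvian tax equals MEC at q*: 12.791 + 0.777×2.5949 = 14.8072.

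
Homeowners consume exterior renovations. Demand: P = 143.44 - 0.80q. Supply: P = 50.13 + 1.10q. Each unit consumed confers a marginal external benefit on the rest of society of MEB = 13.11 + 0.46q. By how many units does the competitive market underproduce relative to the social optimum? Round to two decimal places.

Market equilibrium (private): 50.13 + 1.10q = 143.44 - 0.80q → q_m = 49.1105.
Social marginal benefit = demand + MEB = 156.55 - 0.34q.
Set SMB = MC: 156.55 - 0.34q = 50.13 + 1.10q → q* = 73.9028.
Gap = |49.1105 − 73.9028| = 24.7923.

24.79 units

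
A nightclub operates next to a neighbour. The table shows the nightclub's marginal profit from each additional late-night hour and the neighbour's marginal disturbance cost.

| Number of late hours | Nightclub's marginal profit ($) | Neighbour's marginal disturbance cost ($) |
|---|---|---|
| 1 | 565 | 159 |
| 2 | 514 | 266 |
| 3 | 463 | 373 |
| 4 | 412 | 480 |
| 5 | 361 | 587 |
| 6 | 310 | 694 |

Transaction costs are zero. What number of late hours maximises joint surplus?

3

Bargaining reaches the level where marginal profit last exceeds marginal disturbance cost.
That holds through level 3 (463 ≥ 373) but not at 4 (412 < 480).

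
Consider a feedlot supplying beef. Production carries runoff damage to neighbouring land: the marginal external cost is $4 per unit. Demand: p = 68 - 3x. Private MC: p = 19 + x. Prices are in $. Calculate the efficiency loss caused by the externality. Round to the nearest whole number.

Market equilibrium (private): 19 + x = 68 - 3x → x_m = 12.2500.
Social marginal cost = private MC + MEC = 23 + x.
Set SMC = demand: 23 + x = 68 - 3x → x* = 11.2500.
Between x* and x_m the wedge SMC − demand runs linearly from 0 to MEC(x_m), so the loss is a triangle.
DWL = ½ × 1.0000 × 4.0000 = 2.0000.

DWL = $2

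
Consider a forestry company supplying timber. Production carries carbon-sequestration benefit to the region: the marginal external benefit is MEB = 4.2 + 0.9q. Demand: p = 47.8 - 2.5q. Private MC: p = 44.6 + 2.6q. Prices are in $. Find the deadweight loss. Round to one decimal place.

Market equilibrium (private): 44.6 + 2.6q = 47.8 - 2.5q → q_m = 0.6275.
Social marginal cost = private MC − MEB = 40.4 + 1.7q.
Set SMC = demand: 40.4 + 1.7q = 47.8 - 2.5q → q* = 1.7619.
Height of the DWL triangle at q_m is demand(q_m) − SMC(q_m) = MEB(q_m) = 4.7647.
DWL = ½ × 1.1344 × 4.7647 = 2.7025.

DWL = $2.7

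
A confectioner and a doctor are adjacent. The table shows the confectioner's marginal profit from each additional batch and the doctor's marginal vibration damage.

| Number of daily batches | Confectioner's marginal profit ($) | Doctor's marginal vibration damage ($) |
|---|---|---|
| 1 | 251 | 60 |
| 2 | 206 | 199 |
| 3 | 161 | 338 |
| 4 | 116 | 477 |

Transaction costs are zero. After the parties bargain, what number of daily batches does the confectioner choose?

2

Bargaining reaches the level where marginal profit last exceeds marginal vibration damage.
That holds through level 2 (206 ≥ 199) but not at 3 (161 < 338).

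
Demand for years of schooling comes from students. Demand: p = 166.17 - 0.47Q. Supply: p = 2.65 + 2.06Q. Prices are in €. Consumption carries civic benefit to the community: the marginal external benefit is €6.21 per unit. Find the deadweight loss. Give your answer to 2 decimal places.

DWL = €7.62

Market equilibrium (private): 2.65 + 2.06Q = 166.17 - 0.47Q → Q_m = 64.6324.
Social marginal benefit = demand + MEB = 172.38 - 0.47Q.
Set SMB = MC: 172.38 - 0.47Q = 2.65 + 2.06Q → Q* = 67.0870.
Height of the DWL triangle at Q_m is SMB(Q_m) − MC(Q_m) = MEB(Q_m) = 6.2100.
DWL = ½ × 2.4546 × 6.2100 = 7.6215.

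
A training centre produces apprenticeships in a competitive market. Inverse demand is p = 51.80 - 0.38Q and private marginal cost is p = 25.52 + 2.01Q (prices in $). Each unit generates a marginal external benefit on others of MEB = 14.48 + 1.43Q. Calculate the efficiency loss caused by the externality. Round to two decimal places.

DWL = $475.15

Market equilibrium (private): 25.52 + 2.01Q = 51.80 - 0.38Q → Q_m = 10.9958.
Social marginal cost = private MC − MEB = 11.04 + 0.58Q.
Set SMC = demand: 11.04 + 0.58Q = 51.80 - 0.38Q → Q* = 42.4583.
Height of the DWL triangle at Q_m is demand(Q_m) − SMC(Q_m) = MEB(Q_m) = 30.2040.
DWL = ½ × 31.4625 × 30.2040 = 475.1467.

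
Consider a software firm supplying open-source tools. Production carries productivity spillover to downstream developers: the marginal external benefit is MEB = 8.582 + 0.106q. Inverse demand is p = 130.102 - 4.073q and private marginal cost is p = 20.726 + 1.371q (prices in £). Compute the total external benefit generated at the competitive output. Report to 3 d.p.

£193.815

Market equilibrium (private): 20.726 + 1.371q = 130.102 - 4.073q → q_m = 20.0911.
Total external benefit = ∫₀^{q_m} (8.582 + 0.106q) dq = 8.582×20.0911 + ½×0.106×20.0911² = 193.8154.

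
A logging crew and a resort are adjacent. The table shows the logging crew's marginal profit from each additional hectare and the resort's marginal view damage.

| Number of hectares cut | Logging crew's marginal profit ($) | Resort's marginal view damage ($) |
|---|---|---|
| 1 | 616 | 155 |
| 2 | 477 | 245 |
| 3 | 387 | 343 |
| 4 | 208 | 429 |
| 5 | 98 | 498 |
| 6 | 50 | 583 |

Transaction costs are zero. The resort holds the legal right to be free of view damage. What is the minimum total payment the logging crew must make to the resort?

$743

Efficient level: marginal profit ≥ marginal view damage through level 3, so k* = 3.
With the resort holding the right, the logging crew must at least compensate total damage at k*: 155 + 245 + 343 = 743.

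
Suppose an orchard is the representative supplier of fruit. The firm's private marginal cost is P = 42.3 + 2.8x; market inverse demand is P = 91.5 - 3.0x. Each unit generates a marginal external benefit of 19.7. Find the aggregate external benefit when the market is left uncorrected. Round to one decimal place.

Market equilibrium (private): 42.3 + 2.8x = 91.5 - 3.0x → x_m = 8.4828.
Total external benefit = MEB × x_m = 19.7 × 8.4828 = 167.1112.

167.1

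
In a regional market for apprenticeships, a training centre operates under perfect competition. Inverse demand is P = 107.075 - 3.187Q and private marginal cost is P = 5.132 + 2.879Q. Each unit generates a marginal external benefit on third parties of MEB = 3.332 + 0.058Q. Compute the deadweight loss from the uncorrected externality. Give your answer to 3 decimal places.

DWL = 1.544

Market equilibrium (private): 5.132 + 2.879Q = 107.075 - 3.187Q → Q_m = 16.8056.
Social marginal cost = private MC − MEB = 1.800 + 2.821Q.
Set SMC = demand: 1.800 + 2.821Q = 107.075 - 3.187Q → Q* = 17.5225.
Between Q* and Q_m the wedge demand − SMC runs linearly from 0 to MEB(Q_m), so the loss is a triangle.
DWL = ½ × 0.7169 × 4.3067 = 1.5437.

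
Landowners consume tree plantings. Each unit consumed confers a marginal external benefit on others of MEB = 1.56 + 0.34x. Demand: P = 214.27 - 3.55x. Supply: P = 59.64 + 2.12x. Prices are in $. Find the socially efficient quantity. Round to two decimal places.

x* = 29.30

Social marginal benefit = demand + MEB = 215.83 - 3.21x.
Set SMB = MC: 215.83 - 3.21x = 59.64 + 2.12x → x* = 29.3039.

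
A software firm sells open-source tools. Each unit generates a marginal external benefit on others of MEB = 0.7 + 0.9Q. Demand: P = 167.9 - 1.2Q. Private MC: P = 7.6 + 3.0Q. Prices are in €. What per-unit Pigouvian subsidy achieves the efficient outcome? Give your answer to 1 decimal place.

subsidy = €44.6 per unit

Social marginal cost = private MC − MEB = 6.9 + 2.1Q.
Set SMC = demand: 6.9 + 2.1Q = 167.9 - 1.2Q → Q* = 48.7879.
The Pigouvian subsidy equals MEB at Q*: 0.7 + 0.9×48.7879 = 44.6091.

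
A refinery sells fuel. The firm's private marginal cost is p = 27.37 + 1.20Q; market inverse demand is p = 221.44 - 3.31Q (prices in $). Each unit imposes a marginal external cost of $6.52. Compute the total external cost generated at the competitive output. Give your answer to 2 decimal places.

$280.56

Market equilibrium (private): 27.37 + 1.20Q = 221.44 - 3.31Q → Q_m = 43.0310.
Total external cost = MEC × Q_m = 6.52 × 43.0310 = 280.5621.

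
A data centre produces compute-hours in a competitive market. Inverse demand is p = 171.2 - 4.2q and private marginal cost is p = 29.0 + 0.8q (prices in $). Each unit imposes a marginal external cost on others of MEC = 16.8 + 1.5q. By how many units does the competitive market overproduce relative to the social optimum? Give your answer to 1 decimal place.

Market equilibrium (private): 29.0 + 0.8q = 171.2 - 4.2q → q_m = 28.4400.
Social marginal cost = private MC + MEC = 45.8 + 2.3q.
Set SMC = demand: 45.8 + 2.3q = 171.2 - 4.2q → q* = 19.2923.
Gap = |28.4400 − 19.2923| = 9.1477.

9.1 units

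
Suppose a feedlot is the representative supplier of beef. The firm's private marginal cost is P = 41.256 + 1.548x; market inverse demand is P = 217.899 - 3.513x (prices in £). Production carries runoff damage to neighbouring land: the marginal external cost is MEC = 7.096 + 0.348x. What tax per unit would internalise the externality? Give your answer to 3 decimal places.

tax = £18.004 per unit

Social marginal cost = private MC + MEC = 48.352 + 1.896x.
Set SMC = demand: 48.352 + 1.896x = 217.899 - 3.513x → x* = 31.3454.
The Pigouvian tax equals MEC at x*: 7.096 + 0.348×31.3454 = 18.0042.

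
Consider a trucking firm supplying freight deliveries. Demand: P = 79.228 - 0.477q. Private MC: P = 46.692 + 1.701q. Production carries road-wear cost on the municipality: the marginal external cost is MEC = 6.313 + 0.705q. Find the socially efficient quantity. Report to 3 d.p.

Social marginal cost = private MC + MEC = 53.005 + 2.406q.
Set SMC = demand: 53.005 + 2.406q = 79.228 - 0.477q → q* = 9.0957.

q* = 9.096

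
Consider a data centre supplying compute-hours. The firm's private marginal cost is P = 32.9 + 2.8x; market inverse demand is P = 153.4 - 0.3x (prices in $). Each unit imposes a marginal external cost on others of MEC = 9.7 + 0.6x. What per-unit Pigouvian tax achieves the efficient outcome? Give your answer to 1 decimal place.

Social marginal cost = private MC + MEC = 42.6 + 3.4x.
Set SMC = demand: 42.6 + 3.4x = 153.4 - 0.3x → x* = 29.9459.
The Pigouvian tax equals MEC at x*: 9.7 + 0.6×29.9459 = 27.6675.

tax = $27.7 per unit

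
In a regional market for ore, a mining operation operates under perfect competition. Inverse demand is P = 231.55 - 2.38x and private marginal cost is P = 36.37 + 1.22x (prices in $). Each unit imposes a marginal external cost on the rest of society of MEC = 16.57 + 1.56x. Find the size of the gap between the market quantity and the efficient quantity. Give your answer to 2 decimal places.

Market equilibrium (private): 36.37 + 1.22x = 231.55 - 2.38x → x_m = 54.2167.
Social marginal cost = private MC + MEC = 52.94 + 2.78x.
Set SMC = demand: 52.94 + 2.78x = 231.55 - 2.38x → x* = 34.6143.
Gap = |54.2167 − 34.6143| = 19.6024.

19.60 units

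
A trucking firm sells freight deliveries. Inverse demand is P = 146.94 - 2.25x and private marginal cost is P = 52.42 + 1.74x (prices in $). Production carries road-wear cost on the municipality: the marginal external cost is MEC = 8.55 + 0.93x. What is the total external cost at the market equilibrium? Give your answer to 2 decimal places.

$463.49

Market equilibrium (private): 52.42 + 1.74x = 146.94 - 2.25x → x_m = 23.6892.
Total external cost = ∫₀^{x_m} (8.55 + 0.93x) dx = 8.55×23.6892 + ½×0.93×23.6892² = 463.4905.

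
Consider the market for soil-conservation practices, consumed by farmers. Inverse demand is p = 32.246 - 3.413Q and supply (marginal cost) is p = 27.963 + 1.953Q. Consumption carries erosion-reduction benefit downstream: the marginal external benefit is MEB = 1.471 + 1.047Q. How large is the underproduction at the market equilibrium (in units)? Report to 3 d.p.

0.534 units

Market equilibrium (private): 27.963 + 1.953Q = 32.246 - 3.413Q → Q_m = 0.7982.
Social marginal benefit = demand + MEB = 33.717 - 2.366Q.
Set SMB = MC: 33.717 - 2.366Q = 27.963 + 1.953Q → Q* = 1.3323.
Gap = |0.7982 − 1.3323| = 0.5341.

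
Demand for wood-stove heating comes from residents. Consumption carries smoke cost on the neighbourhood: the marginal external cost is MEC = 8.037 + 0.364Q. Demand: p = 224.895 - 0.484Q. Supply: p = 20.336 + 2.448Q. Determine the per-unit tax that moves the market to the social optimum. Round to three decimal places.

tax = 29.740 per unit

Social marginal benefit = demand − MEC = 216.858 - 0.848Q.
Set SMB = MC: 216.858 - 0.848Q = 20.336 + 2.448Q → Q* = 59.6244.
The Pigouvian tax equals MEC at Q*: 8.037 + 0.364×59.6244 = 29.7403.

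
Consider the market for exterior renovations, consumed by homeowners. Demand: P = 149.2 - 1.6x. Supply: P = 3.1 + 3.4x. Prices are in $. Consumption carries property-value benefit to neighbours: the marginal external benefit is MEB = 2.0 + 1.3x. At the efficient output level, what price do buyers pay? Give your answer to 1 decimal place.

P = $85.2

Social marginal benefit = demand + MEB = 151.2 - 0.3x.
Set SMB = MC: 151.2 - 0.3x = 3.1 + 3.4x → x* = 40.0270.
Consumer price on the demand curve at x*: 149.2 − 1.6×40.0270 = 85.1568.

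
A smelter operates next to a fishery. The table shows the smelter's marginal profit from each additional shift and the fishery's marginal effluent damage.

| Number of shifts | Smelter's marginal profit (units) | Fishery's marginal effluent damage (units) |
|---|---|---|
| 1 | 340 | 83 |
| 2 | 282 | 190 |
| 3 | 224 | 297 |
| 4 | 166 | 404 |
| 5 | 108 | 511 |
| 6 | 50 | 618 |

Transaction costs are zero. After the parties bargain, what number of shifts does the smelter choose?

2

Bargaining reaches the level where marginal profit last exceeds marginal effluent damage.
That holds through level 2 (282 ≥ 190) but not at 3 (224 < 297).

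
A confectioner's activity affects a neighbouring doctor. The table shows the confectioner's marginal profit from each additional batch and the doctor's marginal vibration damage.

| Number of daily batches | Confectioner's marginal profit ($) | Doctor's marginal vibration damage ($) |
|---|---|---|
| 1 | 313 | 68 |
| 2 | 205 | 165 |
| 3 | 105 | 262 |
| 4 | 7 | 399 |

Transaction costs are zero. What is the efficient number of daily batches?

2

Bargaining reaches the level where marginal profit last exceeds marginal vibration damage.
That holds through level 2 (205 ≥ 165) but not at 3 (105 < 262).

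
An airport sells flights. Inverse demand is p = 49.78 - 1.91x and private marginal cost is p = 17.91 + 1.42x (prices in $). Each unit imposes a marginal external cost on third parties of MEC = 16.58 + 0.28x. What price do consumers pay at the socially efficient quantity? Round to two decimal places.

P = $41.69

Social marginal cost = private MC + MEC = 34.49 + 1.70x.
Set SMC = demand: 34.49 + 1.70x = 49.78 - 1.91x → x* = 4.2355.
Consumer price on the demand curve at x*: 49.78 − 1.91×4.2355 = 41.6902.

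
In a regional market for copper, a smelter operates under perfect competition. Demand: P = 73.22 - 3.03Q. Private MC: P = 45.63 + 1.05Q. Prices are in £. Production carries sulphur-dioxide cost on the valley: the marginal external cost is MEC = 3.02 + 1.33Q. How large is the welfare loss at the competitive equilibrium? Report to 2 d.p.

DWL = £13.34

Market equilibrium (private): 45.63 + 1.05Q = 73.22 - 3.03Q → Q_m = 6.7623.
Social marginal cost = private MC + MEC = 48.65 + 2.38Q.
Set SMC = demand: 48.65 + 2.38Q = 73.22 - 3.03Q → Q* = 4.5416.
Height of the DWL triangle at Q_m is SMC(Q_m) − demand(Q_m) = MEC(Q_m) = 12.0138.
DWL = ½ × 2.2207 × 12.0138 = 13.3395.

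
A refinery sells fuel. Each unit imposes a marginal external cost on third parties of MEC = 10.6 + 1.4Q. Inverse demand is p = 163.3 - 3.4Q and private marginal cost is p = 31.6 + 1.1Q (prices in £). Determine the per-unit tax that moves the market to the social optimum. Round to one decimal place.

Social marginal cost = private MC + MEC = 42.2 + 2.5Q.
Set SMC = demand: 42.2 + 2.5Q = 163.3 - 3.4Q → Q* = 20.5254.
The Pigouvian tax equals MEC at Q*: 10.6 + 1.4×20.5254 = 39.3356.

tax = £39.3 per unit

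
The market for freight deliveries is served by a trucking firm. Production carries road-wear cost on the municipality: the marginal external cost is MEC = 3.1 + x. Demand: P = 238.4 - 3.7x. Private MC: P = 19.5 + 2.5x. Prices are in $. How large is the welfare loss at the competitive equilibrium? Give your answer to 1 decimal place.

Market equilibrium (private): 19.5 + 2.5x = 238.4 - 3.7x → x_m = 35.3065.
Social marginal cost = private MC + MEC = 22.6 + 3.5x.
Set SMC = demand: 22.6 + 3.5x = 238.4 - 3.7x → x* = 29.9722.
The welfare-loss triangle has base |x_m − x*| and height MEC(x_m) (the vertical gap between SMC and demand is zero at x* and MEC at x_m).
DWL = ½ × 5.3343 × 38.4065 = 102.4359.

DWL = $102.4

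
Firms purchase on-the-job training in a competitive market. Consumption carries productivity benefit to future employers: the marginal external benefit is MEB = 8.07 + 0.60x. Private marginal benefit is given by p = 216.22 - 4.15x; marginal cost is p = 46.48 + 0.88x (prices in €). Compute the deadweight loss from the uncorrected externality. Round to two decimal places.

Market equilibrium (private): 46.48 + 0.88x = 216.22 - 4.15x → x_m = 33.7455.
Social marginal benefit = demand + MEB = 224.29 - 3.55x.
Set SMB = MC: 224.29 - 3.55x = 46.48 + 0.88x → x* = 40.1377.
The welfare-loss triangle has base |x_m − x*| and height MEB(x_m) (the vertical gap between SMB and MC is zero at x* and MEB at x_m).
DWL = ½ × 6.3922 × 28.3173 = 90.5049.

DWL = €90.50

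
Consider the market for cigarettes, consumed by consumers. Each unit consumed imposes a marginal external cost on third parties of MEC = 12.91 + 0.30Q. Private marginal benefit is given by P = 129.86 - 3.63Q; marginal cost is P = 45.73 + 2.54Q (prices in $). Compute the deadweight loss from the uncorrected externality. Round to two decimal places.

DWL = $22.34

Market equilibrium (private): 45.73 + 2.54Q = 129.86 - 3.63Q → Q_m = 13.6353.
Social marginal benefit = demand − MEC = 116.95 - 3.93Q.
Set SMB = MC: 116.95 - 3.93Q = 45.73 + 2.54Q → Q* = 11.0077.
The welfare-loss triangle has base |Q_m − Q*| and height MEC(Q_m) (the vertical gap between SMB and MC is zero at Q* and MEC at Q_m).
DWL = ½ × 2.6276 × 17.0006 = 22.3354.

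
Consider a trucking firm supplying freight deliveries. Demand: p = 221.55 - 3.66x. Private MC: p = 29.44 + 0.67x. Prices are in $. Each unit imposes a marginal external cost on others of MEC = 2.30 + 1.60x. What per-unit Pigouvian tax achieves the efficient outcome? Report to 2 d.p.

tax = $53.51 per unit

Social marginal cost = private MC + MEC = 31.74 + 2.27x.
Set SMC = demand: 31.74 + 2.27x = 221.55 - 3.66x → x* = 32.0084.
The Pigouvian tax equals MEC at x*: 2.30 + 1.60×32.0084 = 53.5134.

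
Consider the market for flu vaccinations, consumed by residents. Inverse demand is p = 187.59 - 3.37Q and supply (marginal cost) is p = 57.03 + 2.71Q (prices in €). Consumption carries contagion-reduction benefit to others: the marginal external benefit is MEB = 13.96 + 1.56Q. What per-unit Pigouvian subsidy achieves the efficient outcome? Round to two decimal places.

subsidy = €63.84 per unit

Social marginal benefit = demand + MEB = 201.55 - 1.81Q.
Set SMB = MC: 201.55 - 1.81Q = 57.03 + 2.71Q → Q* = 31.9735.
The Pigouvian subsidy equals MEB at Q*: 13.96 + 1.56×31.9735 = 63.8387.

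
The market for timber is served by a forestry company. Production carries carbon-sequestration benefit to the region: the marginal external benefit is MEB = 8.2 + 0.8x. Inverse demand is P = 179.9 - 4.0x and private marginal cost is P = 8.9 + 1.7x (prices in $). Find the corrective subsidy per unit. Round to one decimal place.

Social marginal cost = private MC − MEB = 0.7 + 0.9x.
Set SMC = demand: 0.7 + 0.9x = 179.9 - 4.0x → x* = 36.5714.
The Pigouvian subsidy equals MEB at x*: 8.2 + 0.8×36.5714 = 37.4571.

subsidy = $37.5 per unit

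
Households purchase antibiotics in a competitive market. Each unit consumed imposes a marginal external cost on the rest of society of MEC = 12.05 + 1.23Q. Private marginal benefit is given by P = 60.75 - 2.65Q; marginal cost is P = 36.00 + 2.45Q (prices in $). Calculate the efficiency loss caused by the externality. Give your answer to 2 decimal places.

DWL = $25.65

Market equilibrium (private): 36.00 + 2.45Q = 60.75 - 2.65Q → Q_m = 4.8529.
Social marginal benefit = demand − MEC = 48.70 - 3.88Q.
Set SMB = MC: 48.70 - 3.88Q = 36.00 + 2.45Q → Q* = 2.0063.
Between Q* and Q_m the wedge MC − SMB runs linearly from 0 to MEC(Q_m), so the loss is a triangle.
DWL = ½ × 2.8466 × 18.0191 = 25.6466.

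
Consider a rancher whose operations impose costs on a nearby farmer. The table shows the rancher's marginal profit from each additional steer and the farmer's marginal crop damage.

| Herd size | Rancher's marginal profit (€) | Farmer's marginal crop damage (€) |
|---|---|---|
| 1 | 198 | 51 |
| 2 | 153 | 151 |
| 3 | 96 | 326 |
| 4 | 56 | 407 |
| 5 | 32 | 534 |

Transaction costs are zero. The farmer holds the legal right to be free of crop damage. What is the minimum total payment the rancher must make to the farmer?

Efficient level: marginal profit ≥ marginal crop damage through level 2, so k* = 2.
With the farmer holding the right, the rancher must at least compensate total damage at k*: 51 + 151 = 202.

€202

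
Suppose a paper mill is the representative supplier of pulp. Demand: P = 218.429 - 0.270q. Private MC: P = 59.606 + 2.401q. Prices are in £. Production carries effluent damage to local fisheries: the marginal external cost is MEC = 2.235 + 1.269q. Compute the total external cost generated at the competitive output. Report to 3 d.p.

Market equilibrium (private): 59.606 + 2.401q = 218.429 - 0.270q → q_m = 59.4620.
Total external cost = ∫₀^{q_m} (2.235 + 1.269q) dq = 2.235×59.4620 + ½×1.269×59.4620² = 2376.3179.

£2376.318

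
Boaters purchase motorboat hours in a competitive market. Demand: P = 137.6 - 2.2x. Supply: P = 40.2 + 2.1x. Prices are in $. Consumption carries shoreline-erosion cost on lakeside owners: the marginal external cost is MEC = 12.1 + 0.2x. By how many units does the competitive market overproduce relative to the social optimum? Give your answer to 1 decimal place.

3.7 units

Market equilibrium (private): 40.2 + 2.1x = 137.6 - 2.2x → x_m = 22.6512.
Social marginal benefit = demand − MEC = 125.5 - 2.4x.
Set SMB = MC: 125.5 - 2.4x = 40.2 + 2.1x → x* = 18.9556.
Gap = |22.6512 − 18.9556| = 3.6956.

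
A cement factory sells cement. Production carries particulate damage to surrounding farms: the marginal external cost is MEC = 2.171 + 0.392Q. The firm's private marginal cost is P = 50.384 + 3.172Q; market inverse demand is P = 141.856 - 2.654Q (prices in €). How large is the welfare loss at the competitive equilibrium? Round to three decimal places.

DWL = €5.574

Market equilibrium (private): 50.384 + 3.172Q = 141.856 - 2.654Q → Q_m = 15.7007.
Social marginal cost = private MC + MEC = 52.555 + 3.564Q.
Set SMC = demand: 52.555 + 3.564Q = 141.856 - 2.654Q → Q* = 14.3617.
The loss is the area between SMC and demand from Q* to Q_m; with linear curves that's a triangle of height MEC(Q_m).
DWL = ½ × 1.3390 × 8.3257 = 5.5741.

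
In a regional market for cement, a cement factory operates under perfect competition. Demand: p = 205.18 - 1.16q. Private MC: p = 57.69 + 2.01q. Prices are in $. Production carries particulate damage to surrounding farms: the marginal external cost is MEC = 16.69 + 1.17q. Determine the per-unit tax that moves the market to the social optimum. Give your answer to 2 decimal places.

tax = $51.95 per unit

Social marginal cost = private MC + MEC = 74.38 + 3.18q.
Set SMC = demand: 74.38 + 3.18q = 205.18 - 1.16q → q* = 30.1382.
The Pigouvian tax equals MEC at q*: 16.69 + 1.17×30.1382 = 51.9517.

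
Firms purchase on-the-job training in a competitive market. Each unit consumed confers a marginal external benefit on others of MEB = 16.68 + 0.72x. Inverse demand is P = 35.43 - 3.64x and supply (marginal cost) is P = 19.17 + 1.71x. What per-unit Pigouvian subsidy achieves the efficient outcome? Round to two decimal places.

Social marginal benefit = demand + MEB = 52.11 - 2.92x.
Set SMB = MC: 52.11 - 2.92x = 19.17 + 1.71x → x* = 7.1145.
The Pigouvian subsidy equals MEB at x*: 16.68 + 0.72×7.1145 = 21.8024.

subsidy = 21.80 per unit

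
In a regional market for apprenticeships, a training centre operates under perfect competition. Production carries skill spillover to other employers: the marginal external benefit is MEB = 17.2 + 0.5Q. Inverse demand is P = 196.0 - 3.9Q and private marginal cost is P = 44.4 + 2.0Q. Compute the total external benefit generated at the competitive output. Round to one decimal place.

607.0

Market equilibrium (private): 44.4 + 2.0Q = 196.0 - 3.9Q → Q_m = 25.6949.
Total external benefit = ∫₀^{Q_m} (17.2 + 0.5Q) dQ = 17.2×25.6949 + ½×0.5×25.6949² = 607.0093.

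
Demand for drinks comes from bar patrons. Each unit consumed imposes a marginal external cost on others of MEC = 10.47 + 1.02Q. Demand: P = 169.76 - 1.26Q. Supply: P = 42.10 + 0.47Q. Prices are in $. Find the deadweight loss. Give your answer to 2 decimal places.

DWL = $1336.54

Market equilibrium (private): 42.10 + 0.47Q = 169.76 - 1.26Q → Q_m = 73.7919.
Social marginal benefit = demand − MEC = 159.29 - 2.28Q.
Set SMB = MC: 159.29 - 2.28Q = 42.10 + 0.47Q → Q* = 42.6145.
Height of the DWL triangle at Q_m is MC(Q_m) − SMB(Q_m) = MEC(Q_m) = 85.7377.
DWL = ½ × 31.1774 × 85.7377 = 1336.5393.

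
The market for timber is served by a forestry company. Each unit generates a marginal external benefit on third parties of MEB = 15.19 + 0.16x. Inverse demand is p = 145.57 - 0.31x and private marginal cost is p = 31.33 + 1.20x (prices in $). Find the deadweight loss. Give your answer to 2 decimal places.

Market equilibrium (private): 31.33 + 1.20x = 145.57 - 0.31x → x_m = 75.6556.
Social marginal cost = private MC − MEB = 16.14 + 1.04x.
Set SMC = demand: 16.14 + 1.04x = 145.57 - 0.31x → x* = 95.8741.
The loss is the area between SMC and demand from x* to x_m; with linear curves that's a triangle of height MEB(x_m).
DWL = ½ × 20.2185 × 27.2949 = 275.9310.

DWL = $275.93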